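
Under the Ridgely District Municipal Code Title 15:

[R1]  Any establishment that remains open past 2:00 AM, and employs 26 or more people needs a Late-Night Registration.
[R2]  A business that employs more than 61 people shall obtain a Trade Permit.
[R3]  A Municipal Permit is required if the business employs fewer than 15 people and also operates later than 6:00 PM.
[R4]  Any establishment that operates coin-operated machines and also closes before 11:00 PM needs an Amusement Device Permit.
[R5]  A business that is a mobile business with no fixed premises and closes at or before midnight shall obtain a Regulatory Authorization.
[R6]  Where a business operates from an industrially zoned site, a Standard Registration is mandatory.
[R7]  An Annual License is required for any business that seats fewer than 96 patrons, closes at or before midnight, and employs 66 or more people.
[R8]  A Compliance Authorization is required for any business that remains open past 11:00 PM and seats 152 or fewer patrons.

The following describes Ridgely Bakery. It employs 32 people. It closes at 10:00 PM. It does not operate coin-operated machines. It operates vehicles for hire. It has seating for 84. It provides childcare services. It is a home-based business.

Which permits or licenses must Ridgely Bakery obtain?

None

[R1] closes 10:00 PM, at/before 2:00 AM; employees 32 ≥ 26 → Late-Night Registration not required.
[R2] employees 32 ≤ 61 → Trade Permit not required.
[R3] employees 32 ≥ 15; closes 10:00 PM, after 6:00 PM → Municipal Permit not required.
[R4] does not operate coin-operated machines; closes 10:00 PM, at/before 11:00 PM → Amusement Device Permit not required.
[R5] is a home-based business (not: is a mobile business with no fixed premises); closes 10:00 PM, at/before midnight → Regulatory Authorization not required.
[R6] is a home-based business (not: operates from an industrially zoned site) → Standard Registration not required.
[R7] seating 84 < 96; closes 10:00 PM, at/before midnight; employees 32 < 66 → Annual License not required.
[R8] closes 10:00 PM, at/before 11:00 PM; seating 84 ≤ 152 → Compliance Authorization not required.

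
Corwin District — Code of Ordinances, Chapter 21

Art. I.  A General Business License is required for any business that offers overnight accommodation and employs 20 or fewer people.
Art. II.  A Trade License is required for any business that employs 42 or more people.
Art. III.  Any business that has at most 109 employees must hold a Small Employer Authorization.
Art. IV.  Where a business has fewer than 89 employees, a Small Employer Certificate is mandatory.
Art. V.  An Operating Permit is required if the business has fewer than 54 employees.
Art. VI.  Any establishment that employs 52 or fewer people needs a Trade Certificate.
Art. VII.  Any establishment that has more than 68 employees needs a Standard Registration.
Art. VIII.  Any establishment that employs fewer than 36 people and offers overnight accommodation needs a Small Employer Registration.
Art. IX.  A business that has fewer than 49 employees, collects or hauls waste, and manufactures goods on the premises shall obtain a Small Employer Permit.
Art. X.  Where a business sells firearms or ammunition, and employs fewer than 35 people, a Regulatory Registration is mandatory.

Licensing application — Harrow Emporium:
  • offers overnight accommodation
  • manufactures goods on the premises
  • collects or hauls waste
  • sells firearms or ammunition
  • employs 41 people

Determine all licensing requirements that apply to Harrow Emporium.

Art. I. offers overnight accommodation; employees 41 > 20 → General Business License not required.
Art. II. employees 41 < 42 → Trade License not required.
Art. III. employees 41 ≤ 109 → Small Employer Authorization required.
Art. IV. employees 41 < 89 → Small Employer Certificate required.
Art. V. employees 41 < 54 → Operating Permit required.
Art. VI. employees 41 ≤ 52 → Trade Certificate required.
Art. VII. employees 41 ≤ 68 → Standard Registration not required.
Art. VIII. employees 41 ≥ 36; offers overnight accommodation → Small Employer Registration not required.
Art. IX. employees 41 < 49; collects or hauls waste; manufactures goods on the premises → Small Employer Permit required.
Art. X. sells firearms or ammunition; employees 41 ≥ 35 → Regulatory Registration not required.

Operating Permit, Small Employer Authorization, Small Employer Certificate, Small Employer Permit, Trade Certificate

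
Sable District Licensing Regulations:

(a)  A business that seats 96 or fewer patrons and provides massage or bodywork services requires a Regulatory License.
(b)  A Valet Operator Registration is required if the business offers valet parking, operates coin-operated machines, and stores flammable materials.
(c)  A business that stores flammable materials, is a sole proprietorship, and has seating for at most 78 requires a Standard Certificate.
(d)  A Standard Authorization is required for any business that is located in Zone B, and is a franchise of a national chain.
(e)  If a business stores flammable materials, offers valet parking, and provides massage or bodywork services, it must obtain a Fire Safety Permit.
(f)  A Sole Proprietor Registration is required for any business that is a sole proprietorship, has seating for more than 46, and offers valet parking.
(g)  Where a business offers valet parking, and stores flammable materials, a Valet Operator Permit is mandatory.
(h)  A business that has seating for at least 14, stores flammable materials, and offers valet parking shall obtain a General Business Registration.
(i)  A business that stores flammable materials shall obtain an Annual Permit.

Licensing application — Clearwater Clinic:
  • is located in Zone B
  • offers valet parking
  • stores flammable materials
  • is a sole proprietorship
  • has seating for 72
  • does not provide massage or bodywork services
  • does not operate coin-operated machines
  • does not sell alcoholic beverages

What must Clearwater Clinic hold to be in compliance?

Annual Permit, General Business Registration, Sole Proprietor Registration, Standard Certificate, Valet Operator Permit

(a) seating 72 ≤ 96; does not provide massage or bodywork services → Regulatory License not required.
(b) offers valet parking; does not operate coin-operated machines; stores flammable materials → Valet Operator Registration not required.
(c) stores flammable materials; is a sole proprietorship; seating 72 ≤ 78 → Standard Certificate required.
(d) is located in Zone B; is a sole proprietorship (not: is a franchise of a national chain) → Standard Authorization not required.
(e) stores flammable materials; offers valet parking; does not provide massage or bodywork services → Fire Safety Permit not required.
(f) is a sole proprietorship; seating 72 > 46; offers valet parking → Sole Proprietor Registration required.
(g) offers valet parking; stores flammable materials → Valet Operator Permit required.
(h) seating 72 ≥ 14; stores flammable materials; offers valet parking → General Business Registration required.
(i) stores flammable materials → Annual Permit required.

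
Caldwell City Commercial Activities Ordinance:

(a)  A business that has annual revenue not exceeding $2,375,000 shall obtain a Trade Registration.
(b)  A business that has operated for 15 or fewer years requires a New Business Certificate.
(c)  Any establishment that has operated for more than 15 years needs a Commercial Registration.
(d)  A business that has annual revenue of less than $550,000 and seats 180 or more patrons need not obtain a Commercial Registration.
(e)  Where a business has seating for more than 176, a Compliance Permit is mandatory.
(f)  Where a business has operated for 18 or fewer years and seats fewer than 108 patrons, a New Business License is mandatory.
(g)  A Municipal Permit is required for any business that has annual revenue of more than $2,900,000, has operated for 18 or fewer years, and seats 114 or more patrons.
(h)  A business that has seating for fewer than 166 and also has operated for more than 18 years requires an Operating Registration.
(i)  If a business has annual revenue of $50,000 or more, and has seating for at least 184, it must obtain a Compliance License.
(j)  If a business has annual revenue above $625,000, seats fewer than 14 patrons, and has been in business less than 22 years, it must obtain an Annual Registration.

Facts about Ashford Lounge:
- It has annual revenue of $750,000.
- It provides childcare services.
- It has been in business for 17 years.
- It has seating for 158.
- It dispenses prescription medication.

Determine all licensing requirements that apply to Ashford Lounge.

Commercial Registration, Trade Registration

(a) revenue $750,000 ≤ $2,375,000 → Trade Registration required.
(b) years in business 17 > 15 → New Business Certificate not required.
(c) years in business 17 > 15 → Commercial Registration required.
(d) revenue $750,000 ≥ $550,000; seating 158 < 180 → Commercial Registration exemption does not apply.
(e) seating 158 ≤ 176 → Compliance Permit not required.
(f) years in business 17 ≤ 18; seating 158 ≥ 108 → New Business License not required.
(g) revenue $750,000 ≤ $2,900,000; years in business 17 ≤ 18; seating 158 ≥ 114 → Municipal Permit not required.
(h) seating 158 < 166; years in business 17 ≤ 18 → Operating Registration not required.
(i) revenue $750,000 ≥ $50,000; seating 158 < 184 → Compliance License not required.
(j) revenue $750,000 > $625,000; seating 158 ≥ 14; years in business 17 < 22 → Annual Registration not required.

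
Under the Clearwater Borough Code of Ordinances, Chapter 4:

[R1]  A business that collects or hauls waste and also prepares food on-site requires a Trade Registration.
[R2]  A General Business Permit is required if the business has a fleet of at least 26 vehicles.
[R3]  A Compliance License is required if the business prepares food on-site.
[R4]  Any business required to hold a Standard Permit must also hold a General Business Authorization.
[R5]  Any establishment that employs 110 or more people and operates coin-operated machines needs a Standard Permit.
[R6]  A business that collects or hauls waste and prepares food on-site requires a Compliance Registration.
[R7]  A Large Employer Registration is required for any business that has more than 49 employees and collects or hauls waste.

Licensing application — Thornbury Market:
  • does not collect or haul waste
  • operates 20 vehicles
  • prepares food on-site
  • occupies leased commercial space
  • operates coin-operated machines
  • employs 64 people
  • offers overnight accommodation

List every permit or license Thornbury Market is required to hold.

Compliance License

[R1] does not collect or haul waste; prepares food on-site → Trade Registration not required.
[R2] vehicles 20 < 26 → General Business Permit not required.
[R3] prepares food on-site → Compliance License required.
[R4] Standard Permit is not required → no effect.
[R5] employees 64 < 110; operates coin-operated machines → Standard Permit not required.
[R6] does not collect or haul waste; prepares food on-site → Compliance Registration not required.
[R7] employees 64 > 49; does not collect or haul waste → Large Employer Registration not required.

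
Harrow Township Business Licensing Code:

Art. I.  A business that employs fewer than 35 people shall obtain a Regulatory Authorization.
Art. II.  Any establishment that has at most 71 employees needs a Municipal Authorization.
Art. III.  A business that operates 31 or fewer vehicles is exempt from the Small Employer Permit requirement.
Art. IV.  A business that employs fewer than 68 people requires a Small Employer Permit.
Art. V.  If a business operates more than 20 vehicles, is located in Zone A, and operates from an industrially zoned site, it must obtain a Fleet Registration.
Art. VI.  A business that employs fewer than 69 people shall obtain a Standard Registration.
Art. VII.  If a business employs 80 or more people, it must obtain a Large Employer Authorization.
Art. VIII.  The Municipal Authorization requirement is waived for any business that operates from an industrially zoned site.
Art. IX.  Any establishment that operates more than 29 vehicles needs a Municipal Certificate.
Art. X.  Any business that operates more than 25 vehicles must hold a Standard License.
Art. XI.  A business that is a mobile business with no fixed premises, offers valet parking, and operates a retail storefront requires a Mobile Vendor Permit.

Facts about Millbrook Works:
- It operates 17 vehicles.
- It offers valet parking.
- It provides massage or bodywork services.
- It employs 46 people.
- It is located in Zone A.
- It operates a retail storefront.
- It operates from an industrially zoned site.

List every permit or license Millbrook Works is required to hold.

Art. I. employees 46 ≥ 35 → Regulatory Authorization not required.
Art. II. employees 46 ≤ 71 → Municipal Authorization required.
Art. III. vehicles 17 ≤ 31 → exempt from Small Employer Permit.
Art. IV. employees 46 < 68 → Small Employer Permit required.
Art. V. vehicles 17 ≤ 20; is located in Zone A; operates from an industrially zoned site → Fleet Registration not required.
Art. VI. employees 46 < 69 → Standard Registration required.
Art. VII. employees 46 < 80 → Large Employer Authorization not required.
Art. VIII. operates from an industrially zoned site → exempt from Municipal Authorization.
Art. IX. vehicles 17 ≤ 29 → Municipal Certificate not required.
Art. X. vehicles 17 ≤ 25 → Standard License not required.
Art. XI. operates from an industrially zoned site (not: is a mobile business with no fixed premises); offers valet parking; operates a retail storefront → Mobile Vendor Permit not required.

Standard Registration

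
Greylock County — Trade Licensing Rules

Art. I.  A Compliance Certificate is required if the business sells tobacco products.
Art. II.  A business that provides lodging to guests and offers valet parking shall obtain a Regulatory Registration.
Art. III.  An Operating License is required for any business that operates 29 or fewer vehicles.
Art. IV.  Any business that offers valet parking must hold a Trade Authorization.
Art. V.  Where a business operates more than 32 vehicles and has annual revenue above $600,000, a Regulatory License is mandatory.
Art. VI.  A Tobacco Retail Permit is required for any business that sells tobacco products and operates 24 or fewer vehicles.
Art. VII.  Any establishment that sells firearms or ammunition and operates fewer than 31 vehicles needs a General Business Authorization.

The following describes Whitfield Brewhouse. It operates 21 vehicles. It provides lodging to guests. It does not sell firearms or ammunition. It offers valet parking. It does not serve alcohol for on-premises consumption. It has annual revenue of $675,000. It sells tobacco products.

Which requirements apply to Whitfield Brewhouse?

Art. I. sells tobacco products → Compliance Certificate required.
Art. II. provides lodging to guests; offers valet parking → Regulatory Registration required.
Art. III. vehicles 21 ≤ 29 → Operating License required.
Art. IV. offers valet parking → Trade Authorization required.
Art. V. vehicles 21 ≤ 32; revenue $675,000 > $600,000 → Regulatory License not required.
Art. VI. sells tobacco products; vehicles 21 ≤ 24 → Tobacco Retail Permit required.
Art. VII. does not sell firearms or ammunition; vehicles 21 < 31 → General Business Authorization not required.

Compliance Certificate, Operating License, Regulatory Registration, Tobacco Retail Permit, Trade Authorization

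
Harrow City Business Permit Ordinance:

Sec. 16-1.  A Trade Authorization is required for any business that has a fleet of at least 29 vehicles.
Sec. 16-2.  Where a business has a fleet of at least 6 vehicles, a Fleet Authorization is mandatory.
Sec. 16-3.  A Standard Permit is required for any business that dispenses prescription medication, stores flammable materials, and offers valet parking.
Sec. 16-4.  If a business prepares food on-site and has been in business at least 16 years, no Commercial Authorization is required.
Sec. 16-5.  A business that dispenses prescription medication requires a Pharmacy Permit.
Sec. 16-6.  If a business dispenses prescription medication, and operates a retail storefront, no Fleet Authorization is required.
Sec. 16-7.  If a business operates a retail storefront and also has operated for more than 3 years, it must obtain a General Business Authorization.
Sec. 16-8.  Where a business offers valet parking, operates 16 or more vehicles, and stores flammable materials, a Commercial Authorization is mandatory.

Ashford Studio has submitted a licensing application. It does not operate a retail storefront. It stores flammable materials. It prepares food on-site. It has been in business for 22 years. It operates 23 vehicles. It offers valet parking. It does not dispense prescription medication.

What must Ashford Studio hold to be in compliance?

Fleet Authorization

Sec. 16-1. vehicles 23 < 29 → Trade Authorization not required.
Sec. 16-2. vehicles 23 ≥ 6 → Fleet Authorization required.
Sec. 16-3. does not dispense prescription medication; stores flammable materials; offers valet parking → Standard Permit not required.
Sec. 16-4. prepares food on-site; years in business 22 ≥ 16 → exempt from Commercial Authorization.
Sec. 16-5. does not dispense prescription medication → Pharmacy Permit not required.
Sec. 16-6. does not dispense prescription medication; does not operate a retail storefront → Fleet Authorization exemption does not apply.
Sec. 16-7. does not operate a retail storefront; years in business 22 > 3 → General Business Authorization not required.
Sec. 16-8. offers valet parking; vehicles 23 ≥ 16; stores flammable materials → Commercial Authorization required.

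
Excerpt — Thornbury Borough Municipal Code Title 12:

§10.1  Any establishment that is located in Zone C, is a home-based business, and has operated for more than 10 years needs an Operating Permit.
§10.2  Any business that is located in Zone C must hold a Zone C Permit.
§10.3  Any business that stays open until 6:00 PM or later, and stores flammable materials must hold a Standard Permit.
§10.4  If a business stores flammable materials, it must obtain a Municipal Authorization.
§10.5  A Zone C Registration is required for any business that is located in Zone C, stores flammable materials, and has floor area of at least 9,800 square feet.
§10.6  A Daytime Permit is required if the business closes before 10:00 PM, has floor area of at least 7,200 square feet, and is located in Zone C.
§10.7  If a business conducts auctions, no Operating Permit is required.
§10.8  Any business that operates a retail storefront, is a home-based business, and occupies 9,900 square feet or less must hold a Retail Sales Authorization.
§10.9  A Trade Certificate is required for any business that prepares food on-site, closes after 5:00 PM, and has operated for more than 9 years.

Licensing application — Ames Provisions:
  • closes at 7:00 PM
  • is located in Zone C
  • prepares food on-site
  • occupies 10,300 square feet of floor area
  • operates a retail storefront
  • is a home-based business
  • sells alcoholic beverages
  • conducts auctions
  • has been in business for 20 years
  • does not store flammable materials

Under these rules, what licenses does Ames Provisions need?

§10.1 is located in Zone C; is a home-based business; years in business 20 > 10 → Operating Permit required.
§10.2 is located in Zone C → Zone C Permit required.
§10.3 closes 7:00 PM, after 6:00 PM; does not store flammable materials → Standard Permit not required.
§10.4 does not store flammable materials → Municipal Authorization not required.
§10.5 is located in Zone C; does not store flammable materials; floor area 10,300 square feet ≥ 9,800 square feet → Zone C Registration not required.
§10.6 closes 7:00 PM, at/before 10:00 PM; floor area 10,300 square feet ≥ 7,200 square feet; is located in Zone C → Daytime Permit required.
§10.7 conducts auctions → exempt from Operating Permit.
§10.8 operates a retail storefront; is a home-based business; floor area 10,300 square feet > 9,900 square feet → Retail Sales Authorization not required.
§10.9 prepares food on-site; closes 7:00 PM, after 5:00 PM; years in business 20 > 9 → Trade Certificate required.

Daytime Permit, Trade Certificate, Zone C Permit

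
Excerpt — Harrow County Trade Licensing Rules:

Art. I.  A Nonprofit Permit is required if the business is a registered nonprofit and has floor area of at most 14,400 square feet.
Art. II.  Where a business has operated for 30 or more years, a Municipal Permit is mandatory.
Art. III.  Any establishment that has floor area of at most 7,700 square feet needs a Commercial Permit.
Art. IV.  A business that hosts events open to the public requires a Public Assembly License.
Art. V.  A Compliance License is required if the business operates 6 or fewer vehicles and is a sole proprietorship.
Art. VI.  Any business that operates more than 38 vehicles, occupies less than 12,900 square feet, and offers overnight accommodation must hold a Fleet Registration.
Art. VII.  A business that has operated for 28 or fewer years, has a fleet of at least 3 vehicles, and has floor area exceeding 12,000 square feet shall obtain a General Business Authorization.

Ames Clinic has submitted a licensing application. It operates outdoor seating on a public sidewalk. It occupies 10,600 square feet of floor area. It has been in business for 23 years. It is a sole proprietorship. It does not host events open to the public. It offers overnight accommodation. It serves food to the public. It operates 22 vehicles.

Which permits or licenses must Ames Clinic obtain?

Art. I. is a sole proprietorship (not: is a registered nonprofit); floor area 10,600 square feet ≤ 14,400 square feet → Nonprofit Permit not required.
Art. II. years in business 23 < 30 → Municipal Permit not required.
Art. III. floor area 10,600 square feet > 7,700 square feet → Commercial Permit not required.
Art. IV. does not host events open to the public → Public Assembly License not required.
Art. V. vehicles 22 > 6; is a sole proprietorship → Compliance License not required.
Art. VI. vehicles 22 ≤ 38; floor area 10,600 square feet < 12,900 square feet; offers overnight accommodation → Fleet Registration not required.
Art. VII. years in business 23 ≤ 28; vehicles 22 ≥ 3; floor area 10,600 square feet ≤ 12,000 square feet → General Business Authorization not required.

None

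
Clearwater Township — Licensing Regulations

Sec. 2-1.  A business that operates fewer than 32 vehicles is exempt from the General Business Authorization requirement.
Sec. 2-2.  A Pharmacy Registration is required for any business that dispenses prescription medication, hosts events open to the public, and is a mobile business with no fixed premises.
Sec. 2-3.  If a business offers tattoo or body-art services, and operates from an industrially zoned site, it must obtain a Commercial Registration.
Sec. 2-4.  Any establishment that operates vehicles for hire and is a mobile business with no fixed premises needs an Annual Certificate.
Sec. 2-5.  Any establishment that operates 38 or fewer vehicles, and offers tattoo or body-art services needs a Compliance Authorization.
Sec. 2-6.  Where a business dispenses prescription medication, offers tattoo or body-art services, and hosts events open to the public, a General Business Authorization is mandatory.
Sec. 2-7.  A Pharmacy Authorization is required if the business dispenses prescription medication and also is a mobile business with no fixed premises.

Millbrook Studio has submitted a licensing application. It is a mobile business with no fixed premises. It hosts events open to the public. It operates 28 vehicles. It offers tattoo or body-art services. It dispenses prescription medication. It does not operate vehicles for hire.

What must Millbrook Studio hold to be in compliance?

Sec. 2-1. vehicles 28 < 32 → exempt from General Business Authorization.
Sec. 2-2. dispenses prescription medication; hosts events open to the public; is a mobile business with no fixed premises → Pharmacy Registration required.
Sec. 2-3. offers tattoo or body-art services; is a mobile business with no fixed premises (not: operates from an industrially zoned site) → Commercial Registration not required.
Sec. 2-4. does not operate vehicles for hire; is a mobile business with no fixed premises → Annual Certificate not required.
Sec. 2-5. vehicles 28 ≤ 38; offers tattoo or body-art services → Compliance Authorization required.
Sec. 2-6. dispenses prescription medication; offers tattoo or body-art services; hosts events open to the public → General Business Authorization required.
Sec. 2-7. dispenses prescription medication; is a mobile business with no fixed premises → Pharmacy Authorization required.

Compliance Authorization, Pharmacy Authorization, Pharmacy Registration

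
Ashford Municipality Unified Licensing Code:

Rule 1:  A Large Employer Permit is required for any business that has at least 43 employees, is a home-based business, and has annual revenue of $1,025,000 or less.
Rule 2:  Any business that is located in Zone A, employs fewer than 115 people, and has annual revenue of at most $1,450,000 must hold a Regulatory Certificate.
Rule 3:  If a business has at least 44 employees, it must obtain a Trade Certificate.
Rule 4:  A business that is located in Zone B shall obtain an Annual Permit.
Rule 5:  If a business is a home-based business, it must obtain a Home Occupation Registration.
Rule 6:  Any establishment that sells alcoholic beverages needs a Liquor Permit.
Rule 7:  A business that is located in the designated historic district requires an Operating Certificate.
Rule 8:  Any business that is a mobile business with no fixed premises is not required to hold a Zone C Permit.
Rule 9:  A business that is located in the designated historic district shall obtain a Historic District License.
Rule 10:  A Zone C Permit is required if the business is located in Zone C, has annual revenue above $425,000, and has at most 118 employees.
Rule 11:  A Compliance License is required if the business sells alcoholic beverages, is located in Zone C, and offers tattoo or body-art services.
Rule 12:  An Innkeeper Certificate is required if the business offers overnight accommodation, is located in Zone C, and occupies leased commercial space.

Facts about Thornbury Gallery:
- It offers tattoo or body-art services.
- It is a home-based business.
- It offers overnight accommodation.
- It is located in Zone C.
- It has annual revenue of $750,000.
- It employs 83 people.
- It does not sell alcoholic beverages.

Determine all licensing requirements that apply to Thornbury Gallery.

Rule 1: employees 83 ≥ 43; is a home-based business; revenue $750,000 ≤ $1,025,000 → Large Employer Permit required.
Rule 2: is located in Zone C (not: is located in Zone A); employees 83 < 115; revenue $750,000 ≤ $1,450,000 → Regulatory Certificate not required.
Rule 3: employees 83 ≥ 44 → Trade Certificate required.
Rule 4: is located in Zone C (not: is located in Zone B) → Annual Permit not required.
Rule 5: is a home-based business → Home Occupation Registration required.
Rule 6: does not sell alcoholic beverages → Liquor Permit not required.
Rule 7: is located in Zone C (not: is located in the designated historic district) → Operating Certificate not required.
Rule 8: is a home-based business (not: is a mobile business with no fixed premises) → Zone C Permit exemption does not apply.
Rule 9: is located in Zone C (not: is located in the designated historic district) → Historic District License not required.
Rule 10: is located in Zone C; revenue $750,000 > $425,000; employees 83 ≤ 118 → Zone C Permit required.
Rule 11: does not sell alcoholic beverages; is located in Zone C; offers tattoo or body-art services → Compliance License not required.
Rule 12: offers overnight accommodation; is located in Zone C; is a home-based business (not: occupies leased commercial space) → Innkeeper Certificate not required.

Home Occupation Registration, Large Employer Permit, Trade Certificate, Zone C Permit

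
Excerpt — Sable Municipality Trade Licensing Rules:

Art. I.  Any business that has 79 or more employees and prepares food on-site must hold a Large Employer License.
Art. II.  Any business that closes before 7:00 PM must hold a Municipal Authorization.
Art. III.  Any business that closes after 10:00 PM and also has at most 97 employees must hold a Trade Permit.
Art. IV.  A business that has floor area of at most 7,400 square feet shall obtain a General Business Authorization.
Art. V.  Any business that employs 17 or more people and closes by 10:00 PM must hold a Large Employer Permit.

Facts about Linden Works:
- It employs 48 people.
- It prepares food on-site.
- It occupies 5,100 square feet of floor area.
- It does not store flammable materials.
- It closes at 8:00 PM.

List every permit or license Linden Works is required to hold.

General Business Authorization, Large Employer Permit

Art. I. employees 48 < 79; prepares food on-site → Large Employer License not required.
Art. II. closes 8:00 PM, after 7:00 PM → Municipal Authorization not required.
Art. III. closes 8:00 PM, at/before 10:00 PM; employees 48 ≤ 97 → Trade Permit not required.
Art. IV. floor area 5,100 square feet ≤ 7,400 square feet → General Business Authorization required.
Art. V. employees 48 ≥ 17; closes 8:00 PM, at/before 10:00 PM → Large Employer Permit required.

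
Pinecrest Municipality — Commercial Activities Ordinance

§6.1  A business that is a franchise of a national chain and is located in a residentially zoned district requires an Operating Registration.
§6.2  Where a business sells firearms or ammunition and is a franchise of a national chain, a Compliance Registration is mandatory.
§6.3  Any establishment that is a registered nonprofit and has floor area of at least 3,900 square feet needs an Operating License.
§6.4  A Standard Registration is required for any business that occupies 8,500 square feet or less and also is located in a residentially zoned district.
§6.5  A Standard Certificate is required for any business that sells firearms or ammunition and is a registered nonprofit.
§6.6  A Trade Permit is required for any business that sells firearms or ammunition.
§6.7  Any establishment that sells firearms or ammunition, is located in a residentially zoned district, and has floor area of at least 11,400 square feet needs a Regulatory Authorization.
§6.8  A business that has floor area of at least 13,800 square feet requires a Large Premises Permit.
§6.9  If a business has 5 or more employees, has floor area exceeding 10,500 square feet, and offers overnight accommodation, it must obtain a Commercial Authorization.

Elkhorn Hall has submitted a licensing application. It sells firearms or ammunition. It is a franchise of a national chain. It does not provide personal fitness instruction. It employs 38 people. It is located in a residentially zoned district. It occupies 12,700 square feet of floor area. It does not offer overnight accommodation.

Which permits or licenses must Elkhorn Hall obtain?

Compliance Registration, Operating Registration, Regulatory Authorization, Trade Permit

§6.1 is a franchise of a national chain; is located in a residentially zoned district → Operating Registration required.
§6.2 sells firearms or ammunition; is a franchise of a national chain → Compliance Registration required.
§6.3 is a franchise of a national chain (not: is a registered nonprofit); floor area 12,700 square feet ≥ 3,900 square feet → Operating License not required.
§6.4 floor area 12,700 square feet > 8,500 square feet; is located in a residentially zoned district → Standard Registration not required.
§6.5 sells firearms or ammunition; is a franchise of a national chain (not: is a registered nonprofit) → Standard Certificate not required.
§6.6 sells firearms or ammunition → Trade Permit required.
§6.7 sells firearms or ammunition; is located in a residentially zoned district; floor area 12,700 square feet ≥ 11,400 square feet → Regulatory Authorization required.
§6.8 floor area 12,700 square feet < 13,800 square feet → Large Premises Permit not required.
§6.9 employees 38 ≥ 5; floor area 12,700 square feet > 10,500 square feet; does not offer overnight accommodation → Commercial Authorization not required.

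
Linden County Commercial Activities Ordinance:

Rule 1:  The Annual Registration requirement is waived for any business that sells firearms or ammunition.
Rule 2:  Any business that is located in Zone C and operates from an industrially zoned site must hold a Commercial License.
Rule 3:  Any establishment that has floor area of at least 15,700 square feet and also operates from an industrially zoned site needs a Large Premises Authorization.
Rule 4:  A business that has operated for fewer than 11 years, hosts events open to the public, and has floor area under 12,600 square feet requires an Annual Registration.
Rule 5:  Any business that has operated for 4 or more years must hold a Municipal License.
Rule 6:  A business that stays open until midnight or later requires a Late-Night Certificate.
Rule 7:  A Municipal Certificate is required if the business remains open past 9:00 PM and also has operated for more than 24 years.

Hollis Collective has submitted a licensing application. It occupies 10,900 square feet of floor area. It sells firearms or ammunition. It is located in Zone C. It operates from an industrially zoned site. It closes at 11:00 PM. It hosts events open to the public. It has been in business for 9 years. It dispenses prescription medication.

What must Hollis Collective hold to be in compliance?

Commercial License, Municipal License

Rule 1: sells firearms or ammunition → exempt from Annual Registration.
Rule 2: is located in Zone C; operates from an industrially zoned site → Commercial License required.
Rule 3: floor area 10,900 square feet < 15,700 square feet; operates from an industrially zoned site → Large Premises Authorization not required.
Rule 4: years in business 9 < 11; hosts events open to the public; floor area 10,900 square feet < 12,600 square feet → Annual Registration required.
Rule 5: years in business 9 ≥ 4 → Municipal License required.
Rule 6: closes 11:00 PM, at/before midnight → Late-Night Certificate not required.
Rule 7: closes 11:00 PM, after 9:00 PM; years in business 9 ≤ 24 → Municipal Certificate not required.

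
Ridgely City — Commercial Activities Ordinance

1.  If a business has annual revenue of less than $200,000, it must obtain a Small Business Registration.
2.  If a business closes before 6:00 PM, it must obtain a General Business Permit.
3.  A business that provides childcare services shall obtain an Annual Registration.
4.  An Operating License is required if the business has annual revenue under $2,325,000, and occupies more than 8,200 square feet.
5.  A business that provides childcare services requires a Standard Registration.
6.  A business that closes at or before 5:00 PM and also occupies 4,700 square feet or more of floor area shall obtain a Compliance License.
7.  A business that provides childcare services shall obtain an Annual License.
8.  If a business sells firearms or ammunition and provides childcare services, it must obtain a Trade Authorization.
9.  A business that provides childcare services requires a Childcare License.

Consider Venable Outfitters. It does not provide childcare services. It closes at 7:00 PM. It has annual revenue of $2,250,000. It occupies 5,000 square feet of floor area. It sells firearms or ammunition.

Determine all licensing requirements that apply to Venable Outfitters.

None

1. revenue $2,250,000 ≥ $200,000 → Small Business Registration not required.
2. closes 7:00 PM, after 6:00 PM → General Business Permit not required.
3. does not provide childcare services → Annual Registration not required.
4. revenue $2,250,000 < $2,325,000; floor area 5,000 square feet ≤ 8,200 square feet → Operating License not required.
5. does not provide childcare services → Standard Registration not required.
6. closes 7:00 PM, after 5:00 PM; floor area 5,000 square feet ≥ 4,700 square feet → Compliance License not required.
7. does not provide childcare services → Annual License not required.
8. sells firearms or ammunition; does not provide childcare services → Trade Authorization not required.
9. does not provide childcare services → Childcare License not required.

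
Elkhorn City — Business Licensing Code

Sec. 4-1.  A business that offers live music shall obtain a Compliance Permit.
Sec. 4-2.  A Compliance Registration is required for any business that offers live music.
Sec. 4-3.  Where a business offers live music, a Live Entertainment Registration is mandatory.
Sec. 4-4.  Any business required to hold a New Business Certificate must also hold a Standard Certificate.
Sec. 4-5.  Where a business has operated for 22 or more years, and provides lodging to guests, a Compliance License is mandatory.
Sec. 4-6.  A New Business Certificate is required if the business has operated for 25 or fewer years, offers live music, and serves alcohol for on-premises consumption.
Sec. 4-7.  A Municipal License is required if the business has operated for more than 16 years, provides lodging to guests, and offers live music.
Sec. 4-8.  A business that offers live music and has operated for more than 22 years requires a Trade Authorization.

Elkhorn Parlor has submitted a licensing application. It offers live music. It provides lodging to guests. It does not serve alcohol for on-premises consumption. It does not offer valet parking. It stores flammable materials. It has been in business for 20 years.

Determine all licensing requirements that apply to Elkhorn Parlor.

Sec. 4-1. offers live music → Compliance Permit required.
Sec. 4-2. offers live music → Compliance Registration required.
Sec. 4-3. offers live music → Live Entertainment Registration required.
Sec. 4-4. New Business Certificate is not required → no effect.
Sec. 4-5. years in business 20 < 22; provides lodging to guests → Compliance License not required.
Sec. 4-6. years in business 20 ≤ 25; offers live music; does not serve alcohol for on-premises consumption → New Business Certificate not required.
Sec. 4-7. years in business 20 > 16; provides lodging to guests; offers live music → Municipal License required.
Sec. 4-8. offers live music; years in business 20 ≤ 22 → Trade Authorization not required.

Compliance Permit, Compliance Registration, Live Entertainment Registration, Municipal License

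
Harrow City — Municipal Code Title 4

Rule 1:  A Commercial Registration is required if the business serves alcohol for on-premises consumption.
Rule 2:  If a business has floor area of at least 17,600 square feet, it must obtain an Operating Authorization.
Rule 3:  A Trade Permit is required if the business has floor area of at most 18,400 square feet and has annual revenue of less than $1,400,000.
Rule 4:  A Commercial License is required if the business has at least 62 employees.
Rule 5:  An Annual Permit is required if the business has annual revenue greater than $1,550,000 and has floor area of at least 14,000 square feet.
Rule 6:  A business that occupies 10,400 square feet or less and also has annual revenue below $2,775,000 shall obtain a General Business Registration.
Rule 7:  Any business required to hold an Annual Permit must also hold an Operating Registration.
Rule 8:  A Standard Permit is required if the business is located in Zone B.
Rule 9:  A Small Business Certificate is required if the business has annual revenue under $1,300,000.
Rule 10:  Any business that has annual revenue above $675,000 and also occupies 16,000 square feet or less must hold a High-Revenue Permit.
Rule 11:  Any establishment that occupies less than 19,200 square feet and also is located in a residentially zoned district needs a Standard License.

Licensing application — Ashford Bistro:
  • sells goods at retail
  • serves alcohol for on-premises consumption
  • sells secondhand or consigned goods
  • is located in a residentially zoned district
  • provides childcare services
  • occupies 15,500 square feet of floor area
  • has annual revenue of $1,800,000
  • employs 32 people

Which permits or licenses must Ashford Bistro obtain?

Rule 1: serves alcohol for on-premises consumption → Commercial Registration required.
Rule 2: floor area 15,500 square feet < 17,600 square feet → Operating Authorization not required.
Rule 3: floor area 15,500 square feet ≤ 18,400 square feet; revenue $1,800,000 ≥ $1,400,000 → Trade Permit not required.
Rule 4: employees 32 < 62 → Commercial License not required.
Rule 5: revenue $1,800,000 > $1,550,000; floor area 15,500 square feet ≥ 14,000 square feet → Annual Permit required.
Rule 6: floor area 15,500 square feet > 10,400 square feet; revenue $1,800,000 < $2,775,000 → General Business Registration not required.
Rule 7: Annual Permit is required → Operating Registration also required.
Rule 8: is located in a residentially zoned district (not: is located in Zone B) → Standard Permit not required.
Rule 9: revenue $1,800,000 ≥ $1,300,000 → Small Business Certificate not required.
Rule 10: revenue $1,800,000 > $675,000; floor area 15,500 square feet ≤ 16,000 square feet → High-Revenue Permit required.
Rule 11: floor area 15,500 square feet < 19,200 square feet; is located in a residentially zoned district → Standard License required.

Annual Permit, Commercial Registration, High-Revenue Permit, Operating Registration, Standard License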